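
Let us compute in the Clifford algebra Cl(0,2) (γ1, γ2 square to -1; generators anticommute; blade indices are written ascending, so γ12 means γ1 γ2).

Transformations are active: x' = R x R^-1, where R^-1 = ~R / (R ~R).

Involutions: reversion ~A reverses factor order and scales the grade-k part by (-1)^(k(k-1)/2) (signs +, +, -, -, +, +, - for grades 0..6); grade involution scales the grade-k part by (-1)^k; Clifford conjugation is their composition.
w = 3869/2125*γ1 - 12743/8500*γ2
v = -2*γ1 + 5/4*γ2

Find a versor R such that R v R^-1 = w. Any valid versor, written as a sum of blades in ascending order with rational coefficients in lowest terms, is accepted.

Here q(v) = q(w) = -89/16; the classical choice R = v + w = -381/2125*γ1 - 1059/4250*γ2 then realises v -> w under the sandwich.
Answer: -381/2125*γ1 - 1059/4250*γ2


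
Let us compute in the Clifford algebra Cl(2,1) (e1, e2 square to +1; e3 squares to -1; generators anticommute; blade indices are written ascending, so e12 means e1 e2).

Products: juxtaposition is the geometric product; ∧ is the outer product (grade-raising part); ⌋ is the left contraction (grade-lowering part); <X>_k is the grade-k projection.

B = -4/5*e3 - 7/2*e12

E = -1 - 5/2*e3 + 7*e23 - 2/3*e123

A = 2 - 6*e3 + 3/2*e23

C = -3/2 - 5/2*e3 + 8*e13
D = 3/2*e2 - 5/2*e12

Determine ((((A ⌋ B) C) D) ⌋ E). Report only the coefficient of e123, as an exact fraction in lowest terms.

step 1: -24/5 - 8/5*e3 - 7*e12
step 2: 16/5 - 64/5*e1 + 72/5*e3 + 21/2*e12 - 192/5*e13 + 56*e23 + 35/2*e123
step 3: 105/4 + 63/4*e1 + 184/5*e2 - 161/4*e3 - 136/5*e12 + 455/4*e13 + 372/5*e23 + 108/5*e123
step 4: 15181/40 - 248/5*e1 - 2471/12*e2 + 20861/120*e3 - 161/6*e12 + 368/15*e13 + 693/4*e23 - 35/2*e123
Answer: -35/2


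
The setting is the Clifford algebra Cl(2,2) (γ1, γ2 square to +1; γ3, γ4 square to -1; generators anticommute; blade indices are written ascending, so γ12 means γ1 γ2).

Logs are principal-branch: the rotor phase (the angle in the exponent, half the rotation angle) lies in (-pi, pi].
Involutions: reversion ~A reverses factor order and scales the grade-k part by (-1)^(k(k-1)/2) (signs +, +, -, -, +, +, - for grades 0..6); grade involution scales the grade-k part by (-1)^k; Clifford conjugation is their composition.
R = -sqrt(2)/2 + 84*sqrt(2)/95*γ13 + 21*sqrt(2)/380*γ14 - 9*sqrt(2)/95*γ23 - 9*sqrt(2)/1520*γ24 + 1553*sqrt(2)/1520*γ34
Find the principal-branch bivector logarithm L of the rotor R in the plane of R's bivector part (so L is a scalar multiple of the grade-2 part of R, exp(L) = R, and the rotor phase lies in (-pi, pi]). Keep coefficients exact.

The scalar part of R is -sqrt(2)/2, and that scalar determines the rotor phase on the principal branch; recovering the unit plane as bivector-part over sine of the phase gives L = phase * plane.
Concretely: cos(phase) = -sqrt(2)/2 gives phase = ±3*pi/4, and since phase/sin(phase) is even the sign is immaterial: L = (phase/sin(phase)) * <R>_2 = (3*sqrt(2)*pi/4) * <R>_2.
Answer: 126*pi/95*γ13 + 63*pi/760*γ14 - 27*pi/190*γ23 - 27*pi/3040*γ24 + 4659*pi/3040*γ34


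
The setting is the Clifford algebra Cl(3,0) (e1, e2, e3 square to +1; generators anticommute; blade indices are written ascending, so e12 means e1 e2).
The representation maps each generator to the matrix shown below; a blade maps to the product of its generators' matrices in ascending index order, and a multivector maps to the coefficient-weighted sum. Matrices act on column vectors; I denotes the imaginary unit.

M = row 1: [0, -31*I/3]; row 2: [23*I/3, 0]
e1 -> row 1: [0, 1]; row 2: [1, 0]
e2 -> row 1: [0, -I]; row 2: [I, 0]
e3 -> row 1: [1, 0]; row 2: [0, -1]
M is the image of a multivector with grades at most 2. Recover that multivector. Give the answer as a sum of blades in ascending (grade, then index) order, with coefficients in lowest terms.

Method: 1, rho(e1), rho(e2), rho(e3) form a trace-orthogonal basis of the 2x2 complex matrices (tr(X Y) = 2 if X = Y, else 0), so M = m0*1 + m1*rho(e1) + m2*rho(e2) + m3*rho(e3) with m0 = tr(M)/2 = 0, m1 = tr(M rho(e1))/2 = -4*I/3, m2 = tr(M rho(e2))/2 = 9, m3 = tr(M rho(e3))/2 = 0.
Multiplying table entries, the bivector images are rho(e12) = I*rho(e3), rho(e13) = -I*rho(e2), rho(e23) = I*rho(e1); with real blade coefficients the real parts of m0..m3 are the coefficients of 1, e1, e2, e3 and the imaginary parts give the bivectors (e23: Im m1, e13: -Im m2, e12: Im m3).
Answer: 9*e2 - 4/3*e23


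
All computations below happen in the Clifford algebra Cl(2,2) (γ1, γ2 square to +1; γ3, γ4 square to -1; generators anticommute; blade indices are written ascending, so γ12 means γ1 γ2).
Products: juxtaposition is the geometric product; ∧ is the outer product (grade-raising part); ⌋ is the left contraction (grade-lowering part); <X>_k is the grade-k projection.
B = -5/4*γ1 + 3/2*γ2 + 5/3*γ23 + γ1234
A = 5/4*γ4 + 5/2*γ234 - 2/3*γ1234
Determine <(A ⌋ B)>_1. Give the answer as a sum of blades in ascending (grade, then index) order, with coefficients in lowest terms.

step 1: -2/3 + 5/2*γ1 + 5/4*γ123
step 2: 5/2*γ1
Answer: 5/2*γ1


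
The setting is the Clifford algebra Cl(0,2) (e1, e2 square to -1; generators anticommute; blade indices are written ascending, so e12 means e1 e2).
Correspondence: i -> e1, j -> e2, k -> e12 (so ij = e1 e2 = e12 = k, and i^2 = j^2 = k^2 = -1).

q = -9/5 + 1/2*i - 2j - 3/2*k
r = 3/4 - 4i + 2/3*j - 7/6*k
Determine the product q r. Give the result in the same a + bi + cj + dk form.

In blades: q = -9/5 + 1/2*e1 - 2*e2 - 3/2*e12, r = 3/4 - 4*e1 + 2/3*e2 - 7/6*e12.
Distribute q over r term by term (generator squares from the signature, products reordered to ascending indices): (-9/5)*r = -27/20 + 36/5*e1 - 6/5*e2 + 21/10*e12; (1/2*e1)*r = 2 + 3/8*e1 + 7/12*e2 + 1/3*e12; (-2*e2)*r = 4/3 + 7/3*e1 - 3/2*e2 - 8*e12; (-3/2*e12)*r = -7/4 + e1 + 6*e2 - 9/8*e12.
Sum: 7/30 + 1309/120*e1 + 233/60*e2 - 803/120*e12; translating back through the correspondence:
Answer: 7/30 + 1309/120*i + 233/60*j - 803/120*k


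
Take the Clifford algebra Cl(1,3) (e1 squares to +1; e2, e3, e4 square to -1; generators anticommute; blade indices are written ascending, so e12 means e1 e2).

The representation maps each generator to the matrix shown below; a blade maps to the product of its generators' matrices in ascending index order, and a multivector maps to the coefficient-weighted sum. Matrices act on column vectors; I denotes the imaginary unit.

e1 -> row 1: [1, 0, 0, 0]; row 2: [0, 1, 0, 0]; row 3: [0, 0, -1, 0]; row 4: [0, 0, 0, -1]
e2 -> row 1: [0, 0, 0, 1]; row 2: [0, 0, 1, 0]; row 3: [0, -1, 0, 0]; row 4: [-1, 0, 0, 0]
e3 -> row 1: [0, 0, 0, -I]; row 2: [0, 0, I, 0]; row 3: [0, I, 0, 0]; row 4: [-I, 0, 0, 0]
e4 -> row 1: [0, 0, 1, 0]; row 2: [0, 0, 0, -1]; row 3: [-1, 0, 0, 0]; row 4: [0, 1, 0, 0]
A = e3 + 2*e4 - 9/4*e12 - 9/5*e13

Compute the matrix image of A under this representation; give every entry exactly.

Bivector images (products of the table entries): rho(e12) = rho(e1)rho(e2) = row 1: [0, 0, 0, 1]; row 2: [0, 0, 1, 0]; row 3: [0, 1, 0, 0]; row 4: [1, 0, 0, 0]; rho(e13) = rho(e1)rho(e3) = row 1: [0, 0, 0, -I]; row 2: [0, 0, I, 0]; row 3: [0, -I, 0, 0]; row 4: [I, 0, 0, 0].
M = (1)*rho(e3) + (2)*rho(e4) + (-9/4)*rho(e12) + (-9/5)*rho(e13), summed entrywise:
Answer: row 1: [0, 0, 2, -9/4 + 4*I/5]; row 2: [0, 0, -9/4 - 4*I/5, -2]; row 3: [-2, -9/4 + 14*I/5, 0, 0]; row 4: [-9/4 - 14*I/5, 2, 0, 0]


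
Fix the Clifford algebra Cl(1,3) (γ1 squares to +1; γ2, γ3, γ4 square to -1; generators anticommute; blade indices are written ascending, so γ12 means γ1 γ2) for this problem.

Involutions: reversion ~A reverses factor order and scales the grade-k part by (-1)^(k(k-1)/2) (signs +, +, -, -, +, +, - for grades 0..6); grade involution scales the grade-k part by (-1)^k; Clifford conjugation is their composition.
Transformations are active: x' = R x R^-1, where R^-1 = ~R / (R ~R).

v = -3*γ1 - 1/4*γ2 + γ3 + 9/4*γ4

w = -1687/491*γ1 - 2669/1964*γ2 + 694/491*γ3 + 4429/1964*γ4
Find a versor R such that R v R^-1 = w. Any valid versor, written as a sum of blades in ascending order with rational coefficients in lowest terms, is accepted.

A norm check does it: q(v) = q(w) = 23/8, hence R = v + w = -3160/491*γ1 - 790/491*γ2 + 1185/491*γ3 + 2212/491*γ4 realises the map — parallel part kept, (v - w)/2 negated, v carried to w.
Answer: -3160/491*γ1 - 790/491*γ2 + 1185/491*γ3 + 2212/491*γ4


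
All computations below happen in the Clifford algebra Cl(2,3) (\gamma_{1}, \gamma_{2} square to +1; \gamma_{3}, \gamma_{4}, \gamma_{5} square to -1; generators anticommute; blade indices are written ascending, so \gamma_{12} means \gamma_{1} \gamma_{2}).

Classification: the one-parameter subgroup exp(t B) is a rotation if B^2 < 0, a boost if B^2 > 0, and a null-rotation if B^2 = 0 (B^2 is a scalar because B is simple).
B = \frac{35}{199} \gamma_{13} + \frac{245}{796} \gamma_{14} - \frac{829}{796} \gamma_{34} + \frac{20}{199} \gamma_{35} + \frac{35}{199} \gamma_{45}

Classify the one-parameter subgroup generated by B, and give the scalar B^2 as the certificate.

B^2 term by term: the squares give (\frac{35}{199})^2*(\gamma_{13})^2 + (\frac{245}{796})^2*(\gamma_{14})^2 + (-\frac{829}{796})^2*(\gamma_{34})^2 + (\frac{20}{199})^2*(\gamma_{35})^2 + (\frac{35}{199})^2*(\gamma_{45})^2 = \frac{1225}{39601}*(+1) + \frac{60025}{633616}*(+1) + \frac{687241}{633616}*(-1) + \frac{400}{39601}*(-1) + \frac{1225}{39601}*(-1) = -1 (each basis 2-blade squares to minus the product of its generators' squares); cross terms between blades sharing an index anticommute and cancel; the commuting (index-disjoint) pairs give grade-4 terms 2*c*c'*(blade product), which cancel blade by blade — \gamma_{1345}: \frac{2450}{39601} - \frac{2450}{39601} = 0 — confirming B is simple. So B^2 = -1.
Answer: rotation, certificate B^2 = -1. No conjugation can change B^2 = -1; the sign gives the class.


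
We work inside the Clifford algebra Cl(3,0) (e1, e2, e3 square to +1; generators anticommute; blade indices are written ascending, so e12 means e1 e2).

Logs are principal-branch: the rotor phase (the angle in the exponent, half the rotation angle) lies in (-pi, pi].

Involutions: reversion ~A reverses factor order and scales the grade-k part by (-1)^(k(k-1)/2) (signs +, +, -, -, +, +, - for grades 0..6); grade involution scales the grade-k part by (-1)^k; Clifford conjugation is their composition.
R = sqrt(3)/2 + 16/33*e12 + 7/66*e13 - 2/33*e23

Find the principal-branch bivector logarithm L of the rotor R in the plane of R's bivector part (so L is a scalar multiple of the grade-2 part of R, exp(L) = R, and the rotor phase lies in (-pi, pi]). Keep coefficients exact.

The scalar part of R is sqrt(3)/2, which pins the rotor phase on the principal branch; dividing the bivector part by the sine of that phase recovers the unit plane, and L is the phase times that plane.
Concretely: cos(phase) = sqrt(3)/2 gives phase = ±pi/6, and since phase/sin(phase) is even the sign is immaterial: L = (phase/sin(phase)) * <R>_2 = (pi/3) * <R>_2.
Answer: 16*pi/99*e12 + 7*pi/198*e13 - 2*pi/99*e23


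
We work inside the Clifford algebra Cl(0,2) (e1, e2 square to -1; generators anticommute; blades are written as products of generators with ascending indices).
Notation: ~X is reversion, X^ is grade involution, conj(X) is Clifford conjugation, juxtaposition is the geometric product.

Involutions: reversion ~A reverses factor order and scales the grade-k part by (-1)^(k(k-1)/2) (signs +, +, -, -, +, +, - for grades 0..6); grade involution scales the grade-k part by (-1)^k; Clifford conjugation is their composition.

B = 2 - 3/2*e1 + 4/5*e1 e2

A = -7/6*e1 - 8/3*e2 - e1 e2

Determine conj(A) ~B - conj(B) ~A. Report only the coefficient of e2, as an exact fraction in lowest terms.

first term: 51/20 + 1/5*e1 + 143/30*e2 + 6*e1 e2
second term: 51/20 - 67/15*e1 - 59/10*e2 - 2*e1 e2
Answer: 32/3


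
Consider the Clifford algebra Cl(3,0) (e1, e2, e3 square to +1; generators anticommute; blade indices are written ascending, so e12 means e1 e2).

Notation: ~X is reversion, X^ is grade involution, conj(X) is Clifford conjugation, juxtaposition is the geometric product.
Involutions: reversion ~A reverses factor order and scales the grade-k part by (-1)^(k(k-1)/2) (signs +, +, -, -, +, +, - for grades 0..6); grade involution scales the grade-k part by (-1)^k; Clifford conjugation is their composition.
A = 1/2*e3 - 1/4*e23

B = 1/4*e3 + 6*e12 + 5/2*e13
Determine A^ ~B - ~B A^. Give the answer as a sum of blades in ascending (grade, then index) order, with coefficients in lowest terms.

first term: -1/8 - 5/4*e1 - 1/16*e2 + 5/8*e12 - 3/2*e13 + 3*e123
second term: -1/8 + 5/4*e1 + 1/16*e2 - 5/8*e12 + 3/2*e13 + 3*e123
Answer: -5/2*e1 - 1/8*e2 + 5/4*e12 - 3*e13


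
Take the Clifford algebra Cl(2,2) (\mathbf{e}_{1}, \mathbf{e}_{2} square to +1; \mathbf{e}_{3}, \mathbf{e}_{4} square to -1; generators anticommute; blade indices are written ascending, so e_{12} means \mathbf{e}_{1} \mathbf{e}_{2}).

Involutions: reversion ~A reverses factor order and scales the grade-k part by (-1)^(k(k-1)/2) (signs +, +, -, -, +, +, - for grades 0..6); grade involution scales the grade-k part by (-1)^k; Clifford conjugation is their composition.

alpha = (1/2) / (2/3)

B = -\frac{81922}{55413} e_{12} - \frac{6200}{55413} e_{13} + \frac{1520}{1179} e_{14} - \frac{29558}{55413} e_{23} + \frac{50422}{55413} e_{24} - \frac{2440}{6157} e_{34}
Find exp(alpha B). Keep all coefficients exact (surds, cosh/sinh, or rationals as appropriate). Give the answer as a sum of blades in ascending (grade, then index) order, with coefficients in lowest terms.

B^2 term by term: the squares give (-\frac{81922}{55413})^2*(e_{12})^2 + (-\frac{6200}{55413})^2*(e_{13})^2 + (\frac{1520}{1179})^2*(e_{14})^2 + (-\frac{29558}{55413})^2*(e_{23})^2 + (\frac{50422}{55413})^2*(e_{24})^2 + (-\frac{2440}{6157})^2*(e_{34})^2 = \frac{6711214084}{3070600569}*(-1) + \frac{38440000}{3070600569}*(+1) + \frac{2310400}{1390041}*(+1) + \frac{873675364}{3070600569}*(+1) + \frac{2542378084}{3070600569}*(+1) + \frac{5953600}{37908649}*(-1) = \frac{4}{9} (each basis 2-blade squares to minus the product of its generators' squares); cross terms between blades sharing an index anticommute and cancel; the commuting (index-disjoint) pairs give grade-4 terms 2*c*c'*(blade product), which cancel blade by blade — e_{1234}: \frac{399779360}{341177841} + \frac{625232800}{3070600569} - \frac{89856320}{65331927} = 0 — confirming B is simple. So B^2 = \frac{4}{9}.
B^2 = \frac{4}{9} — the positive square puts this in the hyperbolic regime; l = \frac{2}{3}, alpha*l = \frac{1}{2}, so exp(alpha B) = cosh(\frac{1}{2}) + (sinh(\frac{1}{2})/(\frac{2}{3}))*B = \cosh{\left(\frac{1}{2} \right)} + (\frac{3 \sinh{\left(\frac{1}{2} \right)}}{2})*B.
Answer: \cosh{\left(\frac{1}{2} \right)} - \frac{40961 \sinh{\left(\frac{1}{2} \right)}}{18471} e_{12} - \frac{3100 \sinh{\left(\frac{1}{2} \right)}}{18471} e_{13} + \frac{760 \sinh{\left(\frac{1}{2} \right)}}{393} e_{14} - \frac{14779 \sinh{\left(\frac{1}{2} \right)}}{18471} e_{23} + \frac{25211 \sinh{\left(\frac{1}{2} \right)}}{18471} e_{24} - \frac{3660 \sinh{\left(\frac{1}{2} \right)}}{6157} e_{34}


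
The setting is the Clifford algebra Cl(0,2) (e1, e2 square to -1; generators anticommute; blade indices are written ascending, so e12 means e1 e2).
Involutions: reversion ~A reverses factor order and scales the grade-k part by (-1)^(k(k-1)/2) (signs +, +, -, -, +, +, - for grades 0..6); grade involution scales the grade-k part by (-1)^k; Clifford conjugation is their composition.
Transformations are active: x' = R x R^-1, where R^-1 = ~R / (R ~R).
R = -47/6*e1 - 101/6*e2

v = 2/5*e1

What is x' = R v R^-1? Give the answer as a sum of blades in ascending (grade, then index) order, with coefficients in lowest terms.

~R = -47/6*e1 - 101/6*e2, and R ~R = -6205/18, so R^-1 = ~R / (-6205/18).
R v = 47/15 + 101/15*e12
Answer: -7992/31025*e1 + 9494/31025*e2


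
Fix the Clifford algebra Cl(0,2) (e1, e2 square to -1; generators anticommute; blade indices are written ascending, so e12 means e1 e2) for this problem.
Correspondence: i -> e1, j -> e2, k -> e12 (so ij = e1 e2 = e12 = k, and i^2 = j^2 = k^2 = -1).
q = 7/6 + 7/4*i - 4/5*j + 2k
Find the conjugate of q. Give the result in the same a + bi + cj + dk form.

In blades: q = 7/6 + 7/4*e1 - 4/5*e2 + 2*e12.
Conjugation here is Clifford conjugation: the scalar is fixed and the grade-1 and grade-2 blades all flip sign, giving 7/6 - 7/4*e1 + 4/5*e2 - 2*e12; translating back:
Answer: 7/6 - 7/4*i + 4/5*j - 2k


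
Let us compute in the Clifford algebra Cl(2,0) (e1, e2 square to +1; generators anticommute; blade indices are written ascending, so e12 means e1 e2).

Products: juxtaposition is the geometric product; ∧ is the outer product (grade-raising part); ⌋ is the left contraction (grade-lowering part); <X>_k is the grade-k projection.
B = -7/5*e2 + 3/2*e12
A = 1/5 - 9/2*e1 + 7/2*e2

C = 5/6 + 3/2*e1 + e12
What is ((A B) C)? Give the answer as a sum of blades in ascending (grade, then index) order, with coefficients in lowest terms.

step 1: -49/10 - 21/4*e1 - 703/100*e2 + 33/5*e12
step 2: -2227/120 - 939/200*e1 - 2521/120*e2 + 2229/200*e12
Answer: -2227/120 - 939/200*e1 - 2521/120*e2 + 2229/200*e12


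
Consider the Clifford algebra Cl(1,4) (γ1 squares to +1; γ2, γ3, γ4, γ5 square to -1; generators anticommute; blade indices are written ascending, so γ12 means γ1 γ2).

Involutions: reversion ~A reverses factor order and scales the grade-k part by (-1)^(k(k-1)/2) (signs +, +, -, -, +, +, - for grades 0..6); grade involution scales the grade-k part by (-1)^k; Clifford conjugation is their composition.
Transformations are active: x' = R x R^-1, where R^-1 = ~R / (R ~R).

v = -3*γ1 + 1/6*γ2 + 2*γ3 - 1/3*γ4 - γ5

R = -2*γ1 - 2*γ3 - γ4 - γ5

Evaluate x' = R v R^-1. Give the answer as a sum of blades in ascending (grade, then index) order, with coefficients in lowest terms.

~R = -2*γ1 - 2*γ3 - γ4 - γ5, and R ~R = -2, so R^-1 = ~R / (-2).
R v = 26/3 - 1/3*γ12 - 10*γ13 - 7/3*γ14 - γ15 + 1/3*γ23 + 1/6*γ24 + 1/6*γ25 + 8/3*γ34 + 4*γ35 + 2/3*γ45
Answer: 61/3*γ1 - 1/6*γ2 + 46/3*γ3 + 9*γ4 + 29/3*γ5


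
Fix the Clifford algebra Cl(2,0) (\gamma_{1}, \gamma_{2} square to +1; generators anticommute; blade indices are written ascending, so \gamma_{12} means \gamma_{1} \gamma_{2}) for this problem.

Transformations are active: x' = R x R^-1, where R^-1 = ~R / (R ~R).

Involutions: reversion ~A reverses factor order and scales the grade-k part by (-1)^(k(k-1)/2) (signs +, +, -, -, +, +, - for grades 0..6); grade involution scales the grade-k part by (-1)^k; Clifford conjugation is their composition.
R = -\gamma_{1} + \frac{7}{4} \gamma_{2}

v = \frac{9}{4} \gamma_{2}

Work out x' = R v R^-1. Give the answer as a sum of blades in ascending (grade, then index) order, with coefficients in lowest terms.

~R = -\gamma_{1} + \frac{7}{4} \gamma_{2}, and R ~R = \frac{65}{16}, so R^-1 = ~R / (\frac{65}{16}).
R v = \frac{63}{16} - \frac{9}{4} \gamma_{12}
Answer: -\frac{126}{65} \gamma_{1} + \frac{297}{260} \gamma_{2}


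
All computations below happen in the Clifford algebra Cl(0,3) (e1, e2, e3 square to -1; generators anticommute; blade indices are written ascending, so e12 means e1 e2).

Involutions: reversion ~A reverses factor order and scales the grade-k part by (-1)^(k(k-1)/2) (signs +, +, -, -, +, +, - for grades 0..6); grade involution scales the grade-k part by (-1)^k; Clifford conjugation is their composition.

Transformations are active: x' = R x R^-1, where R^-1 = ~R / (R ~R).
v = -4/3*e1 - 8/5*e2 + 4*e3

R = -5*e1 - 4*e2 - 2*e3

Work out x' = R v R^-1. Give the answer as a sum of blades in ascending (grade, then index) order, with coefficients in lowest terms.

~R = -5*e1 - 4*e2 - 2*e3, and R ~R = -45, so R^-1 = ~R / (-45).
R v = -76/15 + 8/3*e12 - 68/3*e13 - 96/5*e23
Answer: 28/135*e1 + 472/675*e2 - 3004/675*e3


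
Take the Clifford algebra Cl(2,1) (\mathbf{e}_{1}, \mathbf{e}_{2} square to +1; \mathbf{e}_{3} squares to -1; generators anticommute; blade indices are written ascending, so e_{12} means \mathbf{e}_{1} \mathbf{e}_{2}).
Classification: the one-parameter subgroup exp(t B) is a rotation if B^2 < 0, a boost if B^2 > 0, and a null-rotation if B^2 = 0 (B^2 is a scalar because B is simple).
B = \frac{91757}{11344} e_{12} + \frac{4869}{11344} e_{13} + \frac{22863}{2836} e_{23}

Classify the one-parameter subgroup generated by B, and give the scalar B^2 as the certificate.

B^2 term by term: the squares give (\frac{91757}{11344})^2*(e_{12})^2 + (\frac{4869}{11344})^2*(e_{13})^2 + (\frac{22863}{2836})^2*(e_{23})^2 = \frac{8419347049}{128686336}*(-1) + \frac{23707161}{128686336}*(+1) + \frac{522716769}{8042896}*(+1) = -\frac{1}{4} (each basis 2-blade squares to minus the product of its generators' squares); cross terms between blades sharing an index anticommute and cancel. So B^2 = -\frac{1}{4}.
Answer: rotation, certificate B^2 = -\frac{1}{4}. The invariant at work: B^2 = -\frac{1}{4} is unchanged by conjugation, hence its sign classifies the subgroup whatever basis B is written in.


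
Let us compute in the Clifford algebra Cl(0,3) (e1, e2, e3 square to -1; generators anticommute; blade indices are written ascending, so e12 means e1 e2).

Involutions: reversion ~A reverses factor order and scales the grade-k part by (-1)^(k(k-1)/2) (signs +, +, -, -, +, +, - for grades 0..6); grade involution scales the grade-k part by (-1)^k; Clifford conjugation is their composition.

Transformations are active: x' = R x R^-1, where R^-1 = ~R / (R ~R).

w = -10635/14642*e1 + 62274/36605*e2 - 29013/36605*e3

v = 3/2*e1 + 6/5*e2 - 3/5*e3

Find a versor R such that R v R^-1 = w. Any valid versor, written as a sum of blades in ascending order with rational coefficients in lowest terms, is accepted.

Construction: equal norms (both -81/20) license R = v + w = 5664/7321*e1 + 21240/7321*e2 - 50976/36605*e3 — nothing changes along that direction, while (v - w)/2 changes sign, so v maps onto w.
Answer: 5664/7321*e1 + 21240/7321*e2 - 50976/36605*e3


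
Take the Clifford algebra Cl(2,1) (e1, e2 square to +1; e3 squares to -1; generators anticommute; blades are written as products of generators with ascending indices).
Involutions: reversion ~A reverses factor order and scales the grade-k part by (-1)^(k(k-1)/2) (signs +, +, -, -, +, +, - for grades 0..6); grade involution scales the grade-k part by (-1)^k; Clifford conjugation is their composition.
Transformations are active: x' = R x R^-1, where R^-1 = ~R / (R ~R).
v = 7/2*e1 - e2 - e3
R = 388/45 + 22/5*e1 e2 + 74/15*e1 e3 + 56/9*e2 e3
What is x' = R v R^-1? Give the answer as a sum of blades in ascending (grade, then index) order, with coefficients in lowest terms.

~R = 388/45 - 22/5*e1 e2 - 74/15*e1 e3 - 56/9*e2 e3, and R ~R = 6896/225, so R^-1 = ~R / (6896/225).
R v = 1382/45*e1 - 89/5*e2 - 59/3*e3 + 1004/45*e1 e2 e3
Answer: 4069/862*e1 - 4739/2586*e2 - 9463/2586*e3


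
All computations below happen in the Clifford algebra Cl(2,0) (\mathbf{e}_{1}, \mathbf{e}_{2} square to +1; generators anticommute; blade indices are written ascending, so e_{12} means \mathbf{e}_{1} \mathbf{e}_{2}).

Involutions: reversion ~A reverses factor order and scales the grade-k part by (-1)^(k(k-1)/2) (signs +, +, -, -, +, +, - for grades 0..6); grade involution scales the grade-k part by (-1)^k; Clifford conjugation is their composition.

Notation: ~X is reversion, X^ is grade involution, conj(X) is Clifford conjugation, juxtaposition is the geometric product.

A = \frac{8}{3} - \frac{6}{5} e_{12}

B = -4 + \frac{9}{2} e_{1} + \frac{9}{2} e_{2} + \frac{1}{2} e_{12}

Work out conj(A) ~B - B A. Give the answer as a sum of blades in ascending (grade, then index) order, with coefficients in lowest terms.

first term: -\frac{151}{15} + \frac{87}{5} e_{1} + \frac{33}{5} e_{2} - \frac{92}{15} e_{12}
second term: -\frac{151}{15} + \frac{87}{5} e_{1} + \frac{33}{5} e_{2} + \frac{92}{15} e_{12}
Answer: -\frac{184}{15} e_{12}


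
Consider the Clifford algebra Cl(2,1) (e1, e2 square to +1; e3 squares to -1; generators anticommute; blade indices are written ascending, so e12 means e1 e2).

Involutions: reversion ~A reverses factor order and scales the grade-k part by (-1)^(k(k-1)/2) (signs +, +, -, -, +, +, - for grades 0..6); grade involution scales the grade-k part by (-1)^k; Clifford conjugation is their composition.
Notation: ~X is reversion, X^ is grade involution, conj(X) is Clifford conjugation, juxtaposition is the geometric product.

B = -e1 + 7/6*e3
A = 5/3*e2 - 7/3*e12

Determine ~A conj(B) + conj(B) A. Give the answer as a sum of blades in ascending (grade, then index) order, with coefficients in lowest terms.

first term: -7/3*e2 - 5/3*e12 - 35/18*e23 - 49/18*e123
second term: -7/3*e2 + 5/3*e12 + 35/18*e23 + 49/18*e123
Answer: -14/3*e2


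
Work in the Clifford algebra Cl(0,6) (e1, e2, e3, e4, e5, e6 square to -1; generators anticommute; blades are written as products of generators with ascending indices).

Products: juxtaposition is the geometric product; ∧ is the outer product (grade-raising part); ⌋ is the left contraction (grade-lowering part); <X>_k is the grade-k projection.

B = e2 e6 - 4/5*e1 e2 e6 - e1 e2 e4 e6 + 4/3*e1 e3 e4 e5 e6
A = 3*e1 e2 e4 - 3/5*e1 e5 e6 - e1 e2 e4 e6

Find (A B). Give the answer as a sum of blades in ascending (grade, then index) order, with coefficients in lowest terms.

step 1: 1 + 4/5*e4 - 3*e6 - e1 e4 + 12/25*e2 e5 - 4/5*e3 e4 + 12/5*e4 e6 + 3/5*e1 e2 e5 + 3*e1 e4 e6 - 4/3*e2 e3 e5 + 3/5*e2 e4 e5 - 4*e2 e3 e5 e6
Answer: 1 + 4/5*e4 - 3*e6 - e1 e4 + 12/25*e2 e5 - 4/5*e3 e4 + 12/5*e4 e6 + 3/5*e1 e2 e5 + 3*e1 e4 e6 - 4/3*e2 e3 e5 + 3/5*e2 e4 e5 - 4*e2 e3 e5 e6


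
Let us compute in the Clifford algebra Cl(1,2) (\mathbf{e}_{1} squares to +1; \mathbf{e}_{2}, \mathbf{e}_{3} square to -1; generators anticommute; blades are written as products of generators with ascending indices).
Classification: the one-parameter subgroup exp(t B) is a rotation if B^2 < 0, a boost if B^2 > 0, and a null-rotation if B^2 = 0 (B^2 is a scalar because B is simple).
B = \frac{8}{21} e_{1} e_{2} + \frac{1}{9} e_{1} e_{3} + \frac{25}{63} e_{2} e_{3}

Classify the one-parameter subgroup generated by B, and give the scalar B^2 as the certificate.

B^2 term by term: the squares give (\frac{8}{21})^2*(e_{1} e_{2})^2 + (\frac{1}{9})^2*(e_{1} e_{3})^2 + (\frac{25}{63})^2*(e_{2} e_{3})^2 = \frac{64}{441}*(+1) + \frac{1}{81}*(+1) + \frac{625}{3969}*(-1) = 0 (each basis 2-blade squares to minus the product of its generators' squares); cross terms between blades sharing an index anticommute and cancel. So B^2 = 0.
Answer: null-rotation, certificate B^2 = 0. The invariant at work: B^2 = 0 is unchanged by conjugation, hence its sign classifies the subgroup whatever basis B is written in.


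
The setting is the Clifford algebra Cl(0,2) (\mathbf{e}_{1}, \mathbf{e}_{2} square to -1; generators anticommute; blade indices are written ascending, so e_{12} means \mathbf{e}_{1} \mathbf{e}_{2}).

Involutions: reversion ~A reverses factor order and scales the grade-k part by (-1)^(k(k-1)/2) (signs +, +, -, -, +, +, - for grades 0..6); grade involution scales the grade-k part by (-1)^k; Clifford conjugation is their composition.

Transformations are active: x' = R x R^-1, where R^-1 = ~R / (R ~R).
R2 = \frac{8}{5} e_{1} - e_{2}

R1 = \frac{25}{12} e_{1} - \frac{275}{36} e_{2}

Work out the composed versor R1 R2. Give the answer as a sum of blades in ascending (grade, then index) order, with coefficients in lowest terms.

Distribute over the terms of R1 (each basis-blade product reordered to ascending indices, repeated generators contracted through their squares):
(\frac{25}{12} e_{1}) R2 = -\frac{10}{3} - \frac{25}{12} e_{12}
(-\frac{275}{36} e_{2}) R2 = -\frac{275}{36} + \frac{110}{9} e_{12}
Summing the partial products and collecting blades:
Answer: -\frac{395}{36} + \frac{365}{36} e_{12}


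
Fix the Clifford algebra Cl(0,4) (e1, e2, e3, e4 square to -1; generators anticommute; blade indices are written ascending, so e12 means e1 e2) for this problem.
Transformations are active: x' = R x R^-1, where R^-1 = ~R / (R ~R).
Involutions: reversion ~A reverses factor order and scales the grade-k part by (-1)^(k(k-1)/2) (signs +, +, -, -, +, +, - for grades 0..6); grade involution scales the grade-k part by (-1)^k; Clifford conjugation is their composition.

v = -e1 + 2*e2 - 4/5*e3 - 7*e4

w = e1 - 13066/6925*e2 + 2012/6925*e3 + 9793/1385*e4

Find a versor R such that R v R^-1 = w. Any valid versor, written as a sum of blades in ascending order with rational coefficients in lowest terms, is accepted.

Here q(v) = q(w) = -1366/25; the classical choice R = v + w = 784/6925*e2 - 3528/6925*e3 + 98/1385*e4 then realises v -> w under the sandwich.
Answer: 784/6925*e2 - 3528/6925*e3 + 98/1385*e4


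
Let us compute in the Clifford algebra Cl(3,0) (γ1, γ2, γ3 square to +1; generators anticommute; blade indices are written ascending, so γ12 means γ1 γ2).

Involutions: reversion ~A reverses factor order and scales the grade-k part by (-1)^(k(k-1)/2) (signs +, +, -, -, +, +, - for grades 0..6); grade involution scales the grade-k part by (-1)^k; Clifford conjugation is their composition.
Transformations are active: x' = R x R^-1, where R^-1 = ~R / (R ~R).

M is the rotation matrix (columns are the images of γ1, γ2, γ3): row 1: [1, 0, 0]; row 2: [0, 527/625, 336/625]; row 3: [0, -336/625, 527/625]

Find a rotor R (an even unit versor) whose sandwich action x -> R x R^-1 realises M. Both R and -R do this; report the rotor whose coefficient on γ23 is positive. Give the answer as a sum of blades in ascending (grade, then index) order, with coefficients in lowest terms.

Method: write R = a + b12*γ12 + b13*γ13 + b23*γ23 with a^2 + b12^2 + b13^2 + b23^2 = 1 (so R^-1 = ~R). Expanding the columns R e_j ~R gives tr M = 4a^2 - 1 and, from the antisymmetric part, M21 - M12 = -4a*b12, M13 - M31 = 4a*b13, M32 - M23 = -4a*b23.
Here tr M = 1679/625, so a^2 = (1 + tr M)/4 = 576/625 and a = ±24/25. Taking a = 24/25: M21 - M12 = 0, M13 - M31 = 0, M32 - M23 = -672/625, giving b12 = 0, b13 = 0, b23 = 7/25, i.e. R = 24/25 + 7/25*γ23.
Its γ23 coefficient is already positive.
Answer: 24/25 + 7/25*γ23. Key observation: the double cover Spin(3) -> SO(3) sends R and -R to the same matrix (trace 1679/625 here), so the stated sign of the γ23 coefficient is what selects one sheet.


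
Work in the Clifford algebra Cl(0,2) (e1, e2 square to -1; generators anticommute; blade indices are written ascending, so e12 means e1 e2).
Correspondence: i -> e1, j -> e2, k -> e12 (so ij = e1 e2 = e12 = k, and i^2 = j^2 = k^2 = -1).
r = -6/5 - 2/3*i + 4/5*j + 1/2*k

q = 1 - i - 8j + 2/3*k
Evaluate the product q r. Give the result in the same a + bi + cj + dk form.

In blades: q = 1 - e1 - 8*e2 + 2/3*e12, r = -6/5 - 2/3*e1 + 4/5*e2 + 1/2*e12.
Distribute q over r term by term (generator squares from the signature, products reordered to ascending indices): (1)*r = -6/5 - 2/3*e1 + 4/5*e2 + 1/2*e12; (-e1)*r = -2/3 + 6/5*e1 + 1/2*e2 - 4/5*e12; (-8*e2)*r = 32/5 - 4*e1 + 48/5*e2 - 16/3*e12; (2/3*e12)*r = -1/3 - 8/15*e1 - 4/9*e2 - 4/5*e12.
Sum: 21/5 - 4*e1 + 941/90*e2 - 193/30*e12; translating back through the correspondence:
Answer: 21/5 - 4i + 941/90*j - 193/30*k


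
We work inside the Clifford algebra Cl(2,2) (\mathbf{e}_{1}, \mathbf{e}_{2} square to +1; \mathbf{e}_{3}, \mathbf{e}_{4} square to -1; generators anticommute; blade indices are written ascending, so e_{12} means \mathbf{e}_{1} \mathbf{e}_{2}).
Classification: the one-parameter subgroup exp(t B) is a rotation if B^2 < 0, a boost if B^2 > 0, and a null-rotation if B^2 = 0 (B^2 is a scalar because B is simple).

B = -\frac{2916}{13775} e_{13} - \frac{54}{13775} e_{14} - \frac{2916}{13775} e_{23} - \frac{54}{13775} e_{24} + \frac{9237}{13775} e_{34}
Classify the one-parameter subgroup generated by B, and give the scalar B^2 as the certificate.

B^2 term by term: the squares give (-\frac{2916}{13775})^2*(e_{13})^2 + (-\frac{54}{13775})^2*(e_{14})^2 + (-\frac{2916}{13775})^2*(e_{23})^2 + (-\frac{54}{13775})^2*(e_{24})^2 + (\frac{9237}{13775})^2*(e_{34})^2 = \frac{8503056}{189750625}*(+1) + \frac{2916}{189750625}*(+1) + \frac{8503056}{189750625}*(+1) + \frac{2916}{189750625}*(+1) + \frac{85322169}{189750625}*(-1) = -\frac{9}{25} (each basis 2-blade squares to minus the product of its generators' squares); cross terms between blades sharing an index anticommute and cancel; the commuting (index-disjoint) pairs give grade-4 terms 2*c*c'*(blade product), which cancel blade by blade — e_{1234}: -\frac{314928}{189750625} + \frac{314928}{189750625} = 0 — confirming B is simple. So B^2 = -\frac{9}{25}.
Answer: rotation, certificate B^2 = -\frac{9}{25}. The scalar -\frac{9}{25} is the complete invariant here: its sign names the subgroup type.


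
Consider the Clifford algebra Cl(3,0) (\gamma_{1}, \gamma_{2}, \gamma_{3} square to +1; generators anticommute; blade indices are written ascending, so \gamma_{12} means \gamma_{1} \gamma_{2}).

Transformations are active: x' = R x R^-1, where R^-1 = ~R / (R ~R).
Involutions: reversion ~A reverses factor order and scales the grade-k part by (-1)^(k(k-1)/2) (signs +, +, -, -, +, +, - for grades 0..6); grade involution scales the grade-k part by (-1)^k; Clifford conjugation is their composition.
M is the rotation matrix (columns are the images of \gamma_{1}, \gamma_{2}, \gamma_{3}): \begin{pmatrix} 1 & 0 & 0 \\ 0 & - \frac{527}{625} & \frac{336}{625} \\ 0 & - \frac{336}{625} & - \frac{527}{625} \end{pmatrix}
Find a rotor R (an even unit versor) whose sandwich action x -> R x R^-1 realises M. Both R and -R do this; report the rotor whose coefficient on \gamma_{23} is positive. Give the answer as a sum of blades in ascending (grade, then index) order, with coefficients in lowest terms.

Method: write R = a + b12*\gamma_{12} + b13*\gamma_{13} + b23*\gamma_{23} with a^2 + b12^2 + b13^2 + b23^2 = 1 (so R^-1 = ~R). Expanding the columns R e_j ~R gives tr M = 4a^2 - 1 and, from the antisymmetric part, M21 - M12 = -4a*b12, M13 - M31 = 4a*b13, M32 - M23 = -4a*b23.
Here tr M = -\frac{429}{625}, so a^2 = (1 + tr M)/4 = \frac{49}{625} and a = ±\frac{7}{25}. Taking a = \frac{7}{25}: M21 - M12 = 0, M13 - M31 = 0, M32 - M23 = -\frac{672}{625}, giving b12 = 0, b13 = 0, b23 = \frac{24}{25}, i.e. R = \frac{7}{25} + \frac{24}{25} \gamma_{23}.
Its \gamma_{23} coefficient is already positive.
Answer: \frac{7}{25} + \frac{24}{25} \gamma_{23}. Recall the cover is two-to-one: with M of trace -\frac{429}{625}, both preimages act alike, and the stated \gamma_{23} sign chooses the sheet.


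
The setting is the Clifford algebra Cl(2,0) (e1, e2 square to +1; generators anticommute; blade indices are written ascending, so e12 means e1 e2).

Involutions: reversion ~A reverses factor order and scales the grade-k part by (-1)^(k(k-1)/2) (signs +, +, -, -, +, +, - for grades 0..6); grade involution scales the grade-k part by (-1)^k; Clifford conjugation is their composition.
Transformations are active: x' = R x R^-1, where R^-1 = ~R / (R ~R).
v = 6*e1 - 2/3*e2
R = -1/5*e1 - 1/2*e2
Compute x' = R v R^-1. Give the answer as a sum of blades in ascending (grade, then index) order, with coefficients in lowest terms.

~R = -1/5*e1 - 1/2*e2, and R ~R = 29/100, so R^-1 = ~R / (29/100).
R v = -13/15 + 47/15*e12
Answer: -418/87*e1 + 106/29*e2


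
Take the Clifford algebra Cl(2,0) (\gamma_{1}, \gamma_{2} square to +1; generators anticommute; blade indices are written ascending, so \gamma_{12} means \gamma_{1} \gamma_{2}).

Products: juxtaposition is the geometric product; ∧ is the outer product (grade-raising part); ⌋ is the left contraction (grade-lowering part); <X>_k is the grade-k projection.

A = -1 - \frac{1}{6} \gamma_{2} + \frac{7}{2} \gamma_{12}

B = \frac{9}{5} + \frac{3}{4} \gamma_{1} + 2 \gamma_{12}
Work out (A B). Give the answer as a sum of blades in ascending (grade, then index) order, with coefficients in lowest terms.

step 1: -\frac{44}{5} - \frac{5}{12} \gamma_{1} - \frac{117}{40} \gamma_{2} + \frac{177}{40} \gamma_{12}
Answer: -\frac{44}{5} - \frac{5}{12} \gamma_{1} - \frac{117}{40} \gamma_{2} + \frac{177}{40} \gamma_{12}


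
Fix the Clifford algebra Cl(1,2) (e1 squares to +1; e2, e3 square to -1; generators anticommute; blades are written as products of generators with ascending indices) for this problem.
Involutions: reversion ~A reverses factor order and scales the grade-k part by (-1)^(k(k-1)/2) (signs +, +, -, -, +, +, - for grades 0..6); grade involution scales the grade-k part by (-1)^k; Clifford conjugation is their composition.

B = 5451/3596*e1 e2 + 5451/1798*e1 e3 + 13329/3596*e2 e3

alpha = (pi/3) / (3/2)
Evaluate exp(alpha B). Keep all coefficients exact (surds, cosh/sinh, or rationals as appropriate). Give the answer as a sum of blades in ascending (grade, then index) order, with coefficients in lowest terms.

B^2 term by term: the squares give (5451/3596)^2*(e1 e2)^2 + (5451/1798)^2*(e1 e3)^2 + (13329/3596)^2*(e2 e3)^2 = 29713401/12931216*(+1) + 29713401/3232804*(+1) + 177662241/12931216*(-1) = -9/4 (each basis 2-blade squares to minus the product of its generators' squares); cross terms between blades sharing an index anticommute and cancel. So B^2 = -9/4.
B^2 = -9/4 — the series telescopes trigonometrically here: l = 3/2, alpha*l = pi/3, so exp(alpha B) = cos(pi/3) + (sin(pi/3)/(3/2))*B = 1/2 + (sqrt(3)/3)*B.
Answer: 1/2 + 1817*sqrt(3)/3596*e1 e2 + 1817*sqrt(3)/1798*e1 e3 + 4443*sqrt(3)/3596*e2 e3


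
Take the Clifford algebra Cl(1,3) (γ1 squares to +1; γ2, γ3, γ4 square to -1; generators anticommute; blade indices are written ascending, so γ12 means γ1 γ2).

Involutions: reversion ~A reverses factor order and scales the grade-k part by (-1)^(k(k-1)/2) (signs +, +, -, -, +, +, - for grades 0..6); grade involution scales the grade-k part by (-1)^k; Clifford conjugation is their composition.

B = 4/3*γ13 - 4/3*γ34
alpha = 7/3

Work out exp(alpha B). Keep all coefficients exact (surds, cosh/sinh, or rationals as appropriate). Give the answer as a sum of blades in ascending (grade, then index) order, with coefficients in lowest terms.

B^2 term by term: the squares give (4/3)^2*(γ13)^2 + (-4/3)^2*(γ34)^2 = 16/9*(+1) + 16/9*(-1) = 0 (each basis 2-blade squares to minus the product of its generators' squares); cross terms between blades sharing an index anticommute and cancel. So B^2 = 0.
B^2 = 0, so the series closes: exp(alpha B) = 1 + alpha B (parabolic case).
Answer: 1 + 28/9*γ13 - 28/9*γ34


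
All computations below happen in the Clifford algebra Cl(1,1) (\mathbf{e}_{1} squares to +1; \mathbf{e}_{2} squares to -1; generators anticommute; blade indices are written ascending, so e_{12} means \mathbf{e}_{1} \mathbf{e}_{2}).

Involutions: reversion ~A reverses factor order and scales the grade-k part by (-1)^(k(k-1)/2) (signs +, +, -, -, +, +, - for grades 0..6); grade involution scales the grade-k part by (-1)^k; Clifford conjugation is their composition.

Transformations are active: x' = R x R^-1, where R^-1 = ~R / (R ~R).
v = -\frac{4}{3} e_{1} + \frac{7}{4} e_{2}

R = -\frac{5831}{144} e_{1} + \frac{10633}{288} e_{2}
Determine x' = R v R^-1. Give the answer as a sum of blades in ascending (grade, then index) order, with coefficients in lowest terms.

~R = -\frac{5831}{144} e_{1} + \frac{10633}{288} e_{2}, and R ~R = \frac{7647185}{27648}, so R^-1 = ~R / (\frac{7647185}{27648}).
R v = -\frac{36701}{3456} - \frac{37387}{1728} e_{12}
Answer: \frac{2599}{585} e_{1} - \frac{10729}{2340} e_{2}


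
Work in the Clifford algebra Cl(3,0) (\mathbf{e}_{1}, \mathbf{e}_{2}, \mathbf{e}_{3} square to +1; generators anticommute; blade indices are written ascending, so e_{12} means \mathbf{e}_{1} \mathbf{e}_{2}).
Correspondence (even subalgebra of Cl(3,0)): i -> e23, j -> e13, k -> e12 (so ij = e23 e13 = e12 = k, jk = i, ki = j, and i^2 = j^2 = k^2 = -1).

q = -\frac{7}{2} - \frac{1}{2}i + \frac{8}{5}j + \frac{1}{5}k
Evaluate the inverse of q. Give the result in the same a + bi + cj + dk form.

In blades: q = -\frac{7}{2} + \frac{1}{5} e_{12} + \frac{8}{5} e_{13} - \frac{1}{2} e_{23}.
With qbar = -\frac{7}{2} - \frac{1}{5} e_{12} - \frac{8}{5} e_{13} + \frac{1}{2} e_{23} (scalar fixed, mapped units negated), q qbar = \frac{151}{10} (the sum of squared coefficients), so q^-1 = qbar / (\frac{151}{10}) = -\frac{35}{151} - \frac{2}{151} e_{12} - \frac{16}{151} e_{13} + \frac{5}{151} e_{23}; translating back:
Answer: -\frac{35}{151} + \frac{5}{151}i - \frac{16}{151}j - \frac{2}{151}k
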